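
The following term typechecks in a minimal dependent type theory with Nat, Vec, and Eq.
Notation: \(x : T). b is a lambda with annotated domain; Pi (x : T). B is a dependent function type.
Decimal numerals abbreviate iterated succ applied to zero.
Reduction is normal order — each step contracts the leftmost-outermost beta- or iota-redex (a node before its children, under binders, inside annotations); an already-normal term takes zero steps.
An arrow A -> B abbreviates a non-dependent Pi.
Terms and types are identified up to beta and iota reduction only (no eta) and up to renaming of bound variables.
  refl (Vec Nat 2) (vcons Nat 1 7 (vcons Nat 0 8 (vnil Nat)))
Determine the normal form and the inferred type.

normal form:
  refl (Vec Nat 2) (vcons Nat 1 7 (vcons Nat 0 8 (vnil Nat)))
the term's type:
  Eq (Vec Nat 2) (vcons Nat 1 7 (vcons Nat 0 8 (vnil Nat))) (vcons Nat 1 7 (vcons Nat 0 8 (vnil Nat)))
observation: the term is already in normal form.


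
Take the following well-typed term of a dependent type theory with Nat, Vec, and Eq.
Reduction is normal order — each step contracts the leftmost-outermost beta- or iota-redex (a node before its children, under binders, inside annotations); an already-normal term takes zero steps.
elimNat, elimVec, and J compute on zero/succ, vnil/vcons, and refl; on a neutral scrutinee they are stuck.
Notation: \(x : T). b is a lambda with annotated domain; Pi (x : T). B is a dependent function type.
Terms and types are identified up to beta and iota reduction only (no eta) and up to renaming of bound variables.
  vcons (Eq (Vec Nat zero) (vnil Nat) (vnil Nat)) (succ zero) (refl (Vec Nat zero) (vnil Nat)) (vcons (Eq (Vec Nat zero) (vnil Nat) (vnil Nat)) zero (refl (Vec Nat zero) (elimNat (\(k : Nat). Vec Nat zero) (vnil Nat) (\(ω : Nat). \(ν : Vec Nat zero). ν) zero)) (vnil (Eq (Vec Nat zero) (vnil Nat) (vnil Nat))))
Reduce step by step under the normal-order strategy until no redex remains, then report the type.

normal-order reduction sequence:
  vcons (Eq (Vec Nat zero) (vnil Nat) (vnil Nat)) (succ zero) (refl (Vec Nat zero) (vnil Nat)) (vcons (Eq (Vec Nat zero) (vnil Nat) (vnil Nat)) zero (refl (Vec Nat zero) (elimNat (\(k : Nat). Vec Nat zero) (vnil Nat) (\(ω : Nat). \(ν : Vec Nat zero). ν) zero)) (vnil (Eq (Vec Nat zero) (vnil Nat) (vnil Nat))))
  ~> vcons (Eq (Vec Nat zero) (vnil Nat) (vnil Nat)) (succ zero) (refl (Vec Nat zero) (vnil Nat)) (vcons (Eq (Vec Nat zero) (vnil Nat) (vnil Nat)) zero (refl (Vec Nat zero) (vnil Nat)) (vnil (Eq (Vec Nat zero) (vnil Nat) (vnil Nat))))
inferred type:
  Vec (Eq (Vec Nat zero) (vnil Nat) (vnil Nat)) (succ (succ zero))


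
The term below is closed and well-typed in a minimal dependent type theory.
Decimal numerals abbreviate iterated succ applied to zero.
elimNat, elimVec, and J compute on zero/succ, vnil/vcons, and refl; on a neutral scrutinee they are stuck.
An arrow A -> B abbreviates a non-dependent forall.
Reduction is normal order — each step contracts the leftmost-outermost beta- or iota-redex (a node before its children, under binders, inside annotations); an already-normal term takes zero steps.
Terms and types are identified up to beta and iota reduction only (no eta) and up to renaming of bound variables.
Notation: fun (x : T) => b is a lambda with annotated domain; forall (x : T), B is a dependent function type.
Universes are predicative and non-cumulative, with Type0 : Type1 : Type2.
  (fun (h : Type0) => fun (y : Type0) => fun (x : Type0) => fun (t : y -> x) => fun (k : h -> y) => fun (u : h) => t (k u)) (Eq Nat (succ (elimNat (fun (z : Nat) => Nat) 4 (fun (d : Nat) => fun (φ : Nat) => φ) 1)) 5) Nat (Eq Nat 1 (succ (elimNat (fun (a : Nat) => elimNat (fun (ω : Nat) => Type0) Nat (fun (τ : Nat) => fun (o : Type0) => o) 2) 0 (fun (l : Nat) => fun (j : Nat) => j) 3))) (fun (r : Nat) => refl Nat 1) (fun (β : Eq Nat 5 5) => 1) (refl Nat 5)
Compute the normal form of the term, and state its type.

resulting normal form:
  refl Nat 1
type:
  Eq Nat 1 1


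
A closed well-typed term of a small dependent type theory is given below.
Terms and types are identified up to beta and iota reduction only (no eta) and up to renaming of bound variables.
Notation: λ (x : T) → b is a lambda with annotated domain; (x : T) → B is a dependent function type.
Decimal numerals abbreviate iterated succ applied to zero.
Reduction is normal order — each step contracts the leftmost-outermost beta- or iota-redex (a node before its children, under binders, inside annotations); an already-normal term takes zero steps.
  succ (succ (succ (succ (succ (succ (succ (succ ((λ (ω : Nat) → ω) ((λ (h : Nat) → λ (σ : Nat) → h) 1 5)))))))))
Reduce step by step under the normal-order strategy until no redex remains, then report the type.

normal-order reduction:
  succ (succ (succ (succ (succ (succ (succ (succ ((λ (ω : Nat) → ω) ((λ (h : Nat) → λ (σ : Nat) → h) 1 5)))))))))
  ~> succ (succ (succ (succ (succ (succ (succ (succ ((λ (ω : Nat) → λ (h : Nat) → ω) 1 5))))))))
  ~> succ (succ (succ (succ (succ (succ (succ (succ ((λ (ω : Nat) → 1) 5))))))))
  ~> 9
inferred type:
  Nat


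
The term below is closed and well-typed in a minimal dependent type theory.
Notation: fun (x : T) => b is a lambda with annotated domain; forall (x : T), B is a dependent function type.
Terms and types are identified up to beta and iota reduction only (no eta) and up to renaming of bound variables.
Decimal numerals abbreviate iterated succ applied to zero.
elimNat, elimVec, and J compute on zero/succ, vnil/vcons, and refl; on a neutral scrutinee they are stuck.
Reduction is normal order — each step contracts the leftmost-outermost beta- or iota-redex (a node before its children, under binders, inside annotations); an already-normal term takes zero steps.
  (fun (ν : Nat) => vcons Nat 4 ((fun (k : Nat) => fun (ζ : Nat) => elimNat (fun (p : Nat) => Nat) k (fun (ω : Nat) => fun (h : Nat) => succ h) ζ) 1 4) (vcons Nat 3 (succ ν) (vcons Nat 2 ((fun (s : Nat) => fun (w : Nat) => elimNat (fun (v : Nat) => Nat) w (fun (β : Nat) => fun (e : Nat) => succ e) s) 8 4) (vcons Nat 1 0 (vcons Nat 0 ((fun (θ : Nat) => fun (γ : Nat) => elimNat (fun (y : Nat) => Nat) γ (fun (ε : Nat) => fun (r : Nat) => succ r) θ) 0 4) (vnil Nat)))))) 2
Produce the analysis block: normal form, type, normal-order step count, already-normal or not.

resulting normal form:
  vcons Nat 4 5 (vcons Nat 3 3 (vcons Nat 2 12 (vcons Nat 1 0 (vcons Nat 0 4 (vnil Nat)))))
inferred type:
  Vec Nat 5
normal-order step count: 46
started in normal form: no
first redex: a beta-redex


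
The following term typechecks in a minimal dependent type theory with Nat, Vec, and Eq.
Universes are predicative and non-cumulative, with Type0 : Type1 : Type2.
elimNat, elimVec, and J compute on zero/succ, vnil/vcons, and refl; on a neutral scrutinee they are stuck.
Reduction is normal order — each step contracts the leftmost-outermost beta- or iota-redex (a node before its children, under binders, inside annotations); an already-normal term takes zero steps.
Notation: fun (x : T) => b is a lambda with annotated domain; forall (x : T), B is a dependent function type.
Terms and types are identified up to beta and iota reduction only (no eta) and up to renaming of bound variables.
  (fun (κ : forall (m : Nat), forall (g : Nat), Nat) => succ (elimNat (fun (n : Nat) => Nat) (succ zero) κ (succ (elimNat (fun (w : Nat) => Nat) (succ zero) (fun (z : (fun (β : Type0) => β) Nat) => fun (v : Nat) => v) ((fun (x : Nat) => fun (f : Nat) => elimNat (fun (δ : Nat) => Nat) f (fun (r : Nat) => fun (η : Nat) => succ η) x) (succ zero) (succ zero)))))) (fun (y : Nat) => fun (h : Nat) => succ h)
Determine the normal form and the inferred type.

normal form:
  succ (succ (succ (succ zero)))
inferred type:
  Nat


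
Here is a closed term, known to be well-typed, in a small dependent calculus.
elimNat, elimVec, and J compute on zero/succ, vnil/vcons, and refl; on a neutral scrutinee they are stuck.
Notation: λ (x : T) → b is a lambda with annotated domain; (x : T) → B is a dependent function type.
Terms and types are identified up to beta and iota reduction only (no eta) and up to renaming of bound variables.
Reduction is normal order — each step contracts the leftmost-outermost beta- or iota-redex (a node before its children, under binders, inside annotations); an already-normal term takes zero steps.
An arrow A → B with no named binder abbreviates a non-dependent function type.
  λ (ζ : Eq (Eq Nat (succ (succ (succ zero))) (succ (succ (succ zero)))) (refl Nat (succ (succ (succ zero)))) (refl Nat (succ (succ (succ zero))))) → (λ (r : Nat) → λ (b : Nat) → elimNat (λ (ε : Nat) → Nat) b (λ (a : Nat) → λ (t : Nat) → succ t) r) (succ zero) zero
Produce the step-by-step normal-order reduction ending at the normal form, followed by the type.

normal-order reduction:
  λ (ζ : Eq (Eq Nat (succ (succ (succ zero))) (succ (succ (succ zero)))) (refl Nat (succ (succ (succ zero)))) (refl Nat (succ (succ (succ zero))))) → (λ (r : Nat) → λ (b : Nat) → elimNat (λ (ε : Nat) → Nat) b (λ (a : Nat) → λ (t : Nat) → succ t) r) (succ zero) zero
  ~> λ (ζ : Eq (Eq Nat (succ (succ (succ zero))) (succ (succ (succ zero)))) (refl Nat (succ (succ (succ zero)))) (refl Nat (succ (succ (succ zero))))) → (λ (r : Nat) → elimNat (λ (b : Nat) → Nat) r (λ (ε : Nat) → λ (a : Nat) → succ a) (succ zero)) zero
  ~> λ (ζ : Eq (Eq Nat (succ (succ (succ zero))) (succ (succ (succ zero)))) (refl Nat (succ (succ (succ zero)))) (refl Nat (succ (succ (succ zero))))) → elimNat (λ (r : Nat) → Nat) zero (λ (b : Nat) → λ (ε : Nat) → succ ε) (succ zero)
  ~> λ (ζ : Eq (Eq Nat (succ (succ (succ zero))) (succ (succ (succ zero)))) (refl Nat (succ (succ (succ zero)))) (refl Nat (succ (succ (succ zero))))) → (λ (r : Nat) → λ (b : Nat) → succ b) zero (elimNat (λ (ε : Nat) → Nat) zero (λ (a : Nat) → λ (t : Nat) → succ t) zero)
  ~> λ (ζ : Eq (Eq Nat (succ (succ (succ zero))) (succ (succ (succ zero)))) (refl Nat (succ (succ (succ zero)))) (refl Nat (succ (succ (succ zero))))) → (λ (r : Nat) → succ r) (elimNat (λ (b : Nat) → Nat) zero (λ (ε : Nat) → λ (a : Nat) → succ a) zero)
  ~> λ (ζ : Eq (Eq Nat (succ (succ (succ zero))) (succ (succ (succ zero)))) (refl Nat (succ (succ (succ zero)))) (refl Nat (succ (succ (succ zero))))) → succ (elimNat (λ (r : Nat) → Nat) zero (λ (b : Nat) → λ (ε : Nat) → succ ε) zero)
  ~> λ (ζ : Eq (Eq Nat (succ (succ (succ zero))) (succ (succ (succ zero)))) (refl Nat (succ (succ (succ zero)))) (refl Nat (succ (succ (succ zero))))) → succ zero
type:
  Eq (Eq Nat (succ (succ (succ zero))) (succ (succ (succ zero)))) (refl Nat (succ (succ (succ zero)))) (refl Nat (succ (succ (succ zero)))) → Nat


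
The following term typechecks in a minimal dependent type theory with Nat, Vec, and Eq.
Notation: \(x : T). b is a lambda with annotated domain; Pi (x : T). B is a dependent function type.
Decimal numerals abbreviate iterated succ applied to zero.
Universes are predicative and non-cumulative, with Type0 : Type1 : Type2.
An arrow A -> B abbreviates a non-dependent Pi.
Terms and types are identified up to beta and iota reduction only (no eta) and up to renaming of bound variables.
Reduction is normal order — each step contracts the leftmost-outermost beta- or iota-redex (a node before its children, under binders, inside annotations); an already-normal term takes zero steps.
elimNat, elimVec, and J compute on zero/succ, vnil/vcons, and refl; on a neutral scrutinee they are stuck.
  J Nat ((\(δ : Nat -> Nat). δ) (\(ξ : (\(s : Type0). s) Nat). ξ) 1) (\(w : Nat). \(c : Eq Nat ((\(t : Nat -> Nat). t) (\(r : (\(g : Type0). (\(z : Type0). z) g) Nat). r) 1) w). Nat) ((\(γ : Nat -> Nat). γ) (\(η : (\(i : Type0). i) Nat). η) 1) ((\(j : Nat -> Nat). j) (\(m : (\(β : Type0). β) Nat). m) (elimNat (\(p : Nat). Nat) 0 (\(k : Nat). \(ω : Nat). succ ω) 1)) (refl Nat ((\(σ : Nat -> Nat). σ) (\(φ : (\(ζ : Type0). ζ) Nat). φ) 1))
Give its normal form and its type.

resulting normal form:
  1
the term's type:
  Nat
observation: the leftmost-outermost redex is a J iota-redex, and normalization takes 3 steps.


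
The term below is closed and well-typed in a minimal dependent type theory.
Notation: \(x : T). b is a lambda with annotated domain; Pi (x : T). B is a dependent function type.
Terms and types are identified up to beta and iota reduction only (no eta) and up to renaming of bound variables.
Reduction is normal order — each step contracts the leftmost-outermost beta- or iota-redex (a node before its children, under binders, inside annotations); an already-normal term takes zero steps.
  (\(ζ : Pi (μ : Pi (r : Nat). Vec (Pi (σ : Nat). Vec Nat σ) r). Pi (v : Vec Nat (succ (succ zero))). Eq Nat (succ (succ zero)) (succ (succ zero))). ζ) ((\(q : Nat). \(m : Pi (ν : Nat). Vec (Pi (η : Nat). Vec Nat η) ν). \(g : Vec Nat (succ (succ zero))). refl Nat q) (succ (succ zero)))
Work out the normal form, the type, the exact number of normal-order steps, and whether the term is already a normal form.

reduced normal form:
  \(ζ : Pi (μ : Nat). Vec (Pi (r : Nat). Vec Nat r) μ). \(σ : Vec Nat (succ (succ zero))). refl Nat (succ (succ zero))
type:
  Pi (ζ : Pi (μ : Nat). Vec (Pi (r : Nat). Vec Nat r) μ). Pi (σ : Vec Nat (succ (succ zero))). Eq Nat (succ (succ zero)) (succ (succ zero))
normal-order step count: 2
started in normal form: no
first redex: a beta-redex


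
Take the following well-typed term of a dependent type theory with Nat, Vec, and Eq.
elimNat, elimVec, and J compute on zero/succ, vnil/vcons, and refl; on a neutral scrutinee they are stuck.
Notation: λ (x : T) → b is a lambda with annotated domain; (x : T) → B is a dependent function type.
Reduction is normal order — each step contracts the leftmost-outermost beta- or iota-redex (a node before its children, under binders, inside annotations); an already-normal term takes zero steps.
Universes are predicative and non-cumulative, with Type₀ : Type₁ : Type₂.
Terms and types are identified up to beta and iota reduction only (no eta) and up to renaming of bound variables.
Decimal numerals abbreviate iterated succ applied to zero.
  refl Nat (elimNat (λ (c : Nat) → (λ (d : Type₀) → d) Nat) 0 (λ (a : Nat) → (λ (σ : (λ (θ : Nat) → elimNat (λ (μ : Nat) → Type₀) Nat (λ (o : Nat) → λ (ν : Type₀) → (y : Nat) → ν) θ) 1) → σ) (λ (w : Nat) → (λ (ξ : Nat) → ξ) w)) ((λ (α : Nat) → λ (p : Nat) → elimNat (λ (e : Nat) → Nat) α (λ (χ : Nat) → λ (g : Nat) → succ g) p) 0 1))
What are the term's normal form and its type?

normal form:
  refl Nat 0
the term's type:
  Eq Nat 0 0


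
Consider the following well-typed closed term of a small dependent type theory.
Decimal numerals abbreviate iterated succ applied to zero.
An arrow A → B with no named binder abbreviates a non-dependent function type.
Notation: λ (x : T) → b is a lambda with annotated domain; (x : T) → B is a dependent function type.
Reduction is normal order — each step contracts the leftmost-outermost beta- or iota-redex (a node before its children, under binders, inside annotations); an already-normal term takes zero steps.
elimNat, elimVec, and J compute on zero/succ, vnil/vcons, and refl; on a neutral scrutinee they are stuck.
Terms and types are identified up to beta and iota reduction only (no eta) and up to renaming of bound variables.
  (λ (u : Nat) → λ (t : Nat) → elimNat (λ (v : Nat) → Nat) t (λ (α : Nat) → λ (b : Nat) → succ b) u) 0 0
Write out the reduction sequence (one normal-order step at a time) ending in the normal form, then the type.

normal-order reduction sequence:
  (λ (u : Nat) → λ (t : Nat) → elimNat (λ (v : Nat) → Nat) t (λ (α : Nat) → λ (b : Nat) → succ b) u) 0 0
  ~> (λ (u : Nat) → elimNat (λ (t : Nat) → Nat) u (λ (v : Nat) → λ (α : Nat) → succ α) 0) 0
  ~> elimNat (λ (u : Nat) → Nat) 0 (λ (t : Nat) → λ (v : Nat) → succ v) 0
  ~> 0
inferred type:
  Nat


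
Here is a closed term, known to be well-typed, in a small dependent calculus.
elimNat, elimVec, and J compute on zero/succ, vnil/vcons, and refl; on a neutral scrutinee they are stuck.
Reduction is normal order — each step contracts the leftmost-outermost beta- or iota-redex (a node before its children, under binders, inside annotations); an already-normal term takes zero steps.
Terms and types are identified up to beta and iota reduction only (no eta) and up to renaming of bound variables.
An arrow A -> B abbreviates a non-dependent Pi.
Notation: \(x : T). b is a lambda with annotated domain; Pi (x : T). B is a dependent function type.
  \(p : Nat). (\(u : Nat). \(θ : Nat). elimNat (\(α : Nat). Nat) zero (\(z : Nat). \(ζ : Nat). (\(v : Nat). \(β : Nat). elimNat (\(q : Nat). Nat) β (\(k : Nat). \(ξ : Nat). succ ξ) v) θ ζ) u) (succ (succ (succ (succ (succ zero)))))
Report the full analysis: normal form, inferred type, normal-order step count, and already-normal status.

resulting normal form:
  \(p : Nat). \(u : Nat). elimNat (\(θ : Nat). Nat) (elimNat (\(α : Nat). Nat) (elimNat (\(z : Nat). Nat) (elimNat (\(ζ : Nat). Nat) (elimNat (\(v : Nat). Nat) zero (\(β : Nat). \(q : Nat). succ q) u) (\(k : Nat). \(ξ : Nat). succ ξ) u) (\(ψ : Nat). \(m : Nat). succ m) u) (\(l : Nat). \(η : Nat). succ η) u) (\(κ : Nat). \(f : Nat). succ f) u
type:
  Nat -> Nat -> Nat
normal-order step count: 27
started in normal form: no
first redex: a beta-redex


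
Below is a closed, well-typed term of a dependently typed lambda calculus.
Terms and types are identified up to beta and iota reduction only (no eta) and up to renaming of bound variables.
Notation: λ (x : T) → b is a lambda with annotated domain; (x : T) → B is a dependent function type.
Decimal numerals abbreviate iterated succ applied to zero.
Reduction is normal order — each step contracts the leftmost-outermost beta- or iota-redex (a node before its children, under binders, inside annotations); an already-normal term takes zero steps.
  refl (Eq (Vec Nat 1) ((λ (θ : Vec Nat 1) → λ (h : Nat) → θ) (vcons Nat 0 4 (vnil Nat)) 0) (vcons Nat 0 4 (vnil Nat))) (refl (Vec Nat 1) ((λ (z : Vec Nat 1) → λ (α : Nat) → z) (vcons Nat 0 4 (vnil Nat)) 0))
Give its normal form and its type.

resulting normal form:
  refl (Eq (Vec Nat 1) (vcons Nat 0 4 (vnil Nat)) (vcons Nat 0 4 (vnil Nat))) (refl (Vec Nat 1) (vcons Nat 0 4 (vnil Nat)))
the term's type:
  Eq (Eq (Vec Nat 1) (vcons Nat 0 4 (vnil Nat)) (vcons Nat 0 4 (vnil Nat))) (refl (Vec Nat 1) (vcons Nat 0 4 (vnil Nat))) (refl (Vec Nat 1) (vcons Nat 0 4 (vnil Nat)))
observation: 4 normal-order steps separate the term from its normal form.


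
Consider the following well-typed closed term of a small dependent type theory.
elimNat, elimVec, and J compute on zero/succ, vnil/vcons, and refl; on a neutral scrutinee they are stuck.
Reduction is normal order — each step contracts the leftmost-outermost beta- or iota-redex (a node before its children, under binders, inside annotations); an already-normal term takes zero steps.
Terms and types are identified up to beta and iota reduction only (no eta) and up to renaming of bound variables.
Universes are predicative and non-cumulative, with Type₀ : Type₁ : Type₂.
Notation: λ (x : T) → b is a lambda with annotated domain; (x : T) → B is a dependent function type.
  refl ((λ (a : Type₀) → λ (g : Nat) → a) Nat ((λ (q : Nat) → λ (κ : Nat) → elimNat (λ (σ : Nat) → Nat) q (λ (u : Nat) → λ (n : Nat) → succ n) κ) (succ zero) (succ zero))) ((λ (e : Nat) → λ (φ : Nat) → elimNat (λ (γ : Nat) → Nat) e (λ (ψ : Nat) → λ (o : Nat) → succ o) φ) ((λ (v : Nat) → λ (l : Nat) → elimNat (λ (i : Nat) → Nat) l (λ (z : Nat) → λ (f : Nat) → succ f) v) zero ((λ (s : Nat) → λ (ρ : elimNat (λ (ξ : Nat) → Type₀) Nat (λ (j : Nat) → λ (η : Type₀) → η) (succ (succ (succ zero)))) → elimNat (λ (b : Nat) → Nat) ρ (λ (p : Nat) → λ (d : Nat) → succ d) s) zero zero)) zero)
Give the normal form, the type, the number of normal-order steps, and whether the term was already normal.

resulting normal form:
  refl Nat zero
type:
  Eq Nat zero zero
normal-order step count: 11
already normal: no
first contracted redex: a beta-redex


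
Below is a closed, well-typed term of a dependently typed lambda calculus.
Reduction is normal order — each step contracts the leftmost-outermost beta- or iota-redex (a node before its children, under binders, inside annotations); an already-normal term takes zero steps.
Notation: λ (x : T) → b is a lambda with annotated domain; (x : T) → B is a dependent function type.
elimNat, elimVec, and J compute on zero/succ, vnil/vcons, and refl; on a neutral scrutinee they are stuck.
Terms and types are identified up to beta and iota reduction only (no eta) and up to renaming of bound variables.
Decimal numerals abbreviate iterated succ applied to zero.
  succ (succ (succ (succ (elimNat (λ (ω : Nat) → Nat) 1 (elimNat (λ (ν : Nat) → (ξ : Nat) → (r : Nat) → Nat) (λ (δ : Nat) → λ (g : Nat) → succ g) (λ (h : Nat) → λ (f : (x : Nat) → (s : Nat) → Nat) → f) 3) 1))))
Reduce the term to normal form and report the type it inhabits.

normal form:
  6
inferred type:
  Nat
observation: the first redex contracted is an elimNat iota-redex; the normal form is reached in 14 normal-order steps.


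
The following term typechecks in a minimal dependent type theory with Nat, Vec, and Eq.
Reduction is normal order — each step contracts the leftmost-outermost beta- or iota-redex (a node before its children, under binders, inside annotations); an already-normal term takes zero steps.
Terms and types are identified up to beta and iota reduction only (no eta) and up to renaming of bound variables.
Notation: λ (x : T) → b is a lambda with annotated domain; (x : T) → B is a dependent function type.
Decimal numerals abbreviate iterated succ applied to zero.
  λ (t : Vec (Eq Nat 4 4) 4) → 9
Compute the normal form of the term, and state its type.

normal form:
  λ (t : Vec (Eq Nat 4 4) 4) → 9
type:
  (t : Vec (Eq Nat 4 4) 4) → Nat
observation: no redex remains anywhere in the term; it is its own normal form.


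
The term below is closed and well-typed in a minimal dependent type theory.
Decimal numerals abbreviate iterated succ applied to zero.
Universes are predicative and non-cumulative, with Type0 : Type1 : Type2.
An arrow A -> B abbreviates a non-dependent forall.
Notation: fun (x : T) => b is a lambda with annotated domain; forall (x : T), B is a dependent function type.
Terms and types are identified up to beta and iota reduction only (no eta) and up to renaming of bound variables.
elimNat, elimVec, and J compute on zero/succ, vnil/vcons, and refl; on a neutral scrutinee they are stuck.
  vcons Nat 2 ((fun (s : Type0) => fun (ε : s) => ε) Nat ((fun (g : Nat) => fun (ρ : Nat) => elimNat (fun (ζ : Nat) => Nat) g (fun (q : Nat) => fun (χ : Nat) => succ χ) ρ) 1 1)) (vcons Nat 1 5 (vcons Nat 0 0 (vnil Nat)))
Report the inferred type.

the term's type:
  Vec Nat 3


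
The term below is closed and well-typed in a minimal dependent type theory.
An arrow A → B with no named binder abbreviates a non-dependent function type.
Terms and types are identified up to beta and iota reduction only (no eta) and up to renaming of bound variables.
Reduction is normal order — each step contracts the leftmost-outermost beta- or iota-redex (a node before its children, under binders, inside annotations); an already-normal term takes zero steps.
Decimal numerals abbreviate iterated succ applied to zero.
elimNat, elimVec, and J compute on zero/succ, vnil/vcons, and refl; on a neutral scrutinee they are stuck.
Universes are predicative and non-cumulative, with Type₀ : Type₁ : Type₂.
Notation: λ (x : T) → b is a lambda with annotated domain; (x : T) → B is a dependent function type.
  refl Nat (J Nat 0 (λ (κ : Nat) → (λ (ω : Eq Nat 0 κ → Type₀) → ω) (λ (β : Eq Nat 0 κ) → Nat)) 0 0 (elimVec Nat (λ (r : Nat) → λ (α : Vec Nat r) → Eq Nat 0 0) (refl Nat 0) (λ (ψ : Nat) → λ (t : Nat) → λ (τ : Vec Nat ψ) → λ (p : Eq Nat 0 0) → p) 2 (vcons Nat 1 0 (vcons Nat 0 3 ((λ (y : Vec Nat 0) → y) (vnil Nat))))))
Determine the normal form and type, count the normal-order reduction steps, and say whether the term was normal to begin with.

reduced normal form:
  refl Nat 0
type:
  Eq Nat 0 0
steps to reach normal form (normal order): 14
term was already normal: no
first redex: a beta-redex


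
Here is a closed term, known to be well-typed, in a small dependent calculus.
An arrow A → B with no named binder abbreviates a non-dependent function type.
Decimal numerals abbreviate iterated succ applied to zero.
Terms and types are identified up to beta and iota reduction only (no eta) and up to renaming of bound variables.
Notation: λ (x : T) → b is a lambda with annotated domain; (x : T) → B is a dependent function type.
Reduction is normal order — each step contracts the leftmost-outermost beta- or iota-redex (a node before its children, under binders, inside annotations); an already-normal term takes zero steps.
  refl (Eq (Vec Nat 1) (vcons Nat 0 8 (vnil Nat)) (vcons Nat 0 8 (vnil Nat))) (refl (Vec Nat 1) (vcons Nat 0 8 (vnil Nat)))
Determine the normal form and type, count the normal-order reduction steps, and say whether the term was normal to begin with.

resulting normal form:
  refl (Eq (Vec Nat 1) (vcons Nat 0 8 (vnil Nat)) (vcons Nat 0 8 (vnil Nat))) (refl (Vec Nat 1) (vcons Nat 0 8 (vnil Nat)))
type:
  Eq (Eq (Vec Nat 1) (vcons Nat 0 8 (vnil Nat)) (vcons Nat 0 8 (vnil Nat))) (refl (Vec Nat 1) (vcons Nat 0 8 (vnil Nat))) (refl (Vec Nat 1) (vcons Nat 0 8 (vnil Nat)))
reduction steps (normal order): 0
already normal: yes


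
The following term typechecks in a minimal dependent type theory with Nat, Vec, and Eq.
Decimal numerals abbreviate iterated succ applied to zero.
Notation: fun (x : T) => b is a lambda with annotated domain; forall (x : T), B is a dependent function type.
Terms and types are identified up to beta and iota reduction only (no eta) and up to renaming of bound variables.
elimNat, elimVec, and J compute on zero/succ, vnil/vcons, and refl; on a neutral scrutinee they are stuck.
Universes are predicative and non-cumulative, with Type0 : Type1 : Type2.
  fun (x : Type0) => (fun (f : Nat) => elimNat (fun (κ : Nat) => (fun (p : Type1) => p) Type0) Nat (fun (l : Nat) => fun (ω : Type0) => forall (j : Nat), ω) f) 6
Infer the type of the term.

inferred type:
  forall (x : Type0), Type0


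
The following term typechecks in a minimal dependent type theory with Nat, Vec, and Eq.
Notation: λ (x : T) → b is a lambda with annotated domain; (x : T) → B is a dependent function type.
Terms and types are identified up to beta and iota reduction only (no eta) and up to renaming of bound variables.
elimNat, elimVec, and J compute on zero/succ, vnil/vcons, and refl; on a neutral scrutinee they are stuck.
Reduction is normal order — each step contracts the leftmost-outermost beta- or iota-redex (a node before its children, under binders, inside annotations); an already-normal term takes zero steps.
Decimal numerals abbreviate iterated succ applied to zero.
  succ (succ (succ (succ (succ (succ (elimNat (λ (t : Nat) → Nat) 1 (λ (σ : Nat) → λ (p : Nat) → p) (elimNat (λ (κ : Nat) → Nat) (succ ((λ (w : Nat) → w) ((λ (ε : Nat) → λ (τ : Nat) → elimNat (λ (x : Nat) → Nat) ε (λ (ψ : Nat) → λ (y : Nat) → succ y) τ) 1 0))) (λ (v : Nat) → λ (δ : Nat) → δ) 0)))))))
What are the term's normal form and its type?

resulting normal form:
  7
the term's type:
  Nat
observation: 12 normal-order steps normalize the term, beginning with an elimNat iota-redex.


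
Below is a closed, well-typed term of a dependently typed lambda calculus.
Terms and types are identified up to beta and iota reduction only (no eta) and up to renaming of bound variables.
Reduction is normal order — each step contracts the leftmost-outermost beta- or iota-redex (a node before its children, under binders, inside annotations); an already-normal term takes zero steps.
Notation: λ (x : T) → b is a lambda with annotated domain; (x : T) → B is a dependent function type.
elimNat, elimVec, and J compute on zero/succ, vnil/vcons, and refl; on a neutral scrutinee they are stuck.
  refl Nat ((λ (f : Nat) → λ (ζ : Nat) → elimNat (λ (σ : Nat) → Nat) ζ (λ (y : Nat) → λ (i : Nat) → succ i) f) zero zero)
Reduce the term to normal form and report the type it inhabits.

reduced normal form:
  refl Nat zero
the term's type:
  Eq Nat zero zero
observation: normalization takes exactly 3 steps under the normal-order strategy.


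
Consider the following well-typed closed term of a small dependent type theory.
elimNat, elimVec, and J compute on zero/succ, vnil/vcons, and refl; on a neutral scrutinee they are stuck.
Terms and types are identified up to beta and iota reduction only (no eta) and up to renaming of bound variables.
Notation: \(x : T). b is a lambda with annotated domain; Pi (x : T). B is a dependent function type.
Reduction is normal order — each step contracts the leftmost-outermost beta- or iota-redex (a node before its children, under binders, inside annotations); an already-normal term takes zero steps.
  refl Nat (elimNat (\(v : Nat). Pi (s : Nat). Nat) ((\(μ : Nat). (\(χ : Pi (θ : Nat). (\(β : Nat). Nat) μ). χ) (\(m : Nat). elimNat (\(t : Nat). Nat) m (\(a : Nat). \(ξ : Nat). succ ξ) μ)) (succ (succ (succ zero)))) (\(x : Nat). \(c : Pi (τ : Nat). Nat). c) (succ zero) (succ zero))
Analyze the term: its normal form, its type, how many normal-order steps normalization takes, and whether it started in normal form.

normal form:
  refl Nat (succ (succ (succ (succ zero))))
inferred type:
  Eq Nat (succ (succ (succ (succ zero)))) (succ (succ (succ (succ zero))))
steps to reach normal form (normal order): 17
already normal: no
first redex: an elimNat iota-redex


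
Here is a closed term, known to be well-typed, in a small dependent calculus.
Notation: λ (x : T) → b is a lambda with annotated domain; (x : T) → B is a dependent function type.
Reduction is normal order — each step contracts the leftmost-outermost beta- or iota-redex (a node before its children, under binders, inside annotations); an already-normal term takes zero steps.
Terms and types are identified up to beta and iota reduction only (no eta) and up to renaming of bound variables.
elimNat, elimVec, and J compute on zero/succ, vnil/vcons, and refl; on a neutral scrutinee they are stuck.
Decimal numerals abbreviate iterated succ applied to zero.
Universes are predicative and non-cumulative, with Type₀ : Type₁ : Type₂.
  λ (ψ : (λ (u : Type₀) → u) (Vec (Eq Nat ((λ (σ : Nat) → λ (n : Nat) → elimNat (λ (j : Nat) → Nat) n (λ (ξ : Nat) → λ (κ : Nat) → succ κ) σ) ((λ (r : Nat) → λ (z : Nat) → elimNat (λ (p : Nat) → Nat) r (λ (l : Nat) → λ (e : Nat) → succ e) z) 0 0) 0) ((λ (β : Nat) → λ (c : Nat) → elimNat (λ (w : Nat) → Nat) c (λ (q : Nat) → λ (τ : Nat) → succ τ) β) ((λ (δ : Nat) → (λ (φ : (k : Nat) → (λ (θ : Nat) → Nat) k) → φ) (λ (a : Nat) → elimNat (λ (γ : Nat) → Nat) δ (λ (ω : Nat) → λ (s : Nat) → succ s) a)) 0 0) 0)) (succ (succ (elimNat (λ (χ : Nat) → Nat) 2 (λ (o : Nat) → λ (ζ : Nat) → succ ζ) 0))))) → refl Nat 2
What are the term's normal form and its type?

normal form:
  λ (ψ : Vec (Eq Nat 0 0) 4) → refl Nat 2
type:
  (ψ : Vec (Eq Nat 0 0) 4) → Eq Nat 2 2
observation: normalization takes exactly 15 steps under the normal-order strategy.


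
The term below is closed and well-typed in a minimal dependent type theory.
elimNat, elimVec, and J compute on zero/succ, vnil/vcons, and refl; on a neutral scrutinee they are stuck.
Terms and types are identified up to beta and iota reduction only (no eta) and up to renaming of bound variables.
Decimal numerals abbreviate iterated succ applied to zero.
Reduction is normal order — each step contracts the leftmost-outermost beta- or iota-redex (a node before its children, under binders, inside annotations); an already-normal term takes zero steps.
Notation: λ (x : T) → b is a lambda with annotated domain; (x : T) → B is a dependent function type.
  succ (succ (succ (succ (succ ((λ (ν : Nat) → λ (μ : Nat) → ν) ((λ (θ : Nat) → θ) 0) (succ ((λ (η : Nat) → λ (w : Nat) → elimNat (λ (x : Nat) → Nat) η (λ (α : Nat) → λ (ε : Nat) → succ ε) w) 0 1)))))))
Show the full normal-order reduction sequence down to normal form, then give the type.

reduction (normal order):
  succ (succ (succ (succ (succ ((λ (ν : Nat) → λ (μ : Nat) → ν) ((λ (θ : Nat) → θ) 0) (succ ((λ (η : Nat) → λ (w : Nat) → elimNat (λ (x : Nat) → Nat) η (λ (α : Nat) → λ (ε : Nat) → succ ε) w) 0 1)))))))
  ~> succ (succ (succ (succ (succ ((λ (ν : Nat) → (λ (μ : Nat) → μ) 0) (succ ((λ (θ : Nat) → λ (η : Nat) → elimNat (λ (w : Nat) → Nat) θ (λ (x : Nat) → λ (α : Nat) → succ α) η) 0 1)))))))
  ~> succ (succ (succ (succ (succ ((λ (ν : Nat) → ν) 0)))))
  ~> 5
inferred type:
  Nat


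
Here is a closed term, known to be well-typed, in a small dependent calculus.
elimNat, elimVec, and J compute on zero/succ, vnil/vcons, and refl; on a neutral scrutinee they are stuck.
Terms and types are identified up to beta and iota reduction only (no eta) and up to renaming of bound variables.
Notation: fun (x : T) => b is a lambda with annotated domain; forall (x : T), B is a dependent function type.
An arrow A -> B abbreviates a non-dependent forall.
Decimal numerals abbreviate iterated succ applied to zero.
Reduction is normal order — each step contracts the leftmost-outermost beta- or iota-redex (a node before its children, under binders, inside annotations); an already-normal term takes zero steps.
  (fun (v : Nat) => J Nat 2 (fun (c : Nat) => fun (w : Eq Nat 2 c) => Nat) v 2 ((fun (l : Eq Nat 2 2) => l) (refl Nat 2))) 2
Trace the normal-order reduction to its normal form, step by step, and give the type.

normal-order reduction:
  (fun (v : Nat) => J Nat 2 (fun (c : Nat) => fun (w : Eq Nat 2 c) => Nat) v 2 ((fun (l : Eq Nat 2 2) => l) (refl Nat 2))) 2
  ~> J Nat 2 (fun (v : Nat) => fun (c : Eq Nat 2 v) => Nat) 2 2 ((fun (w : Eq Nat 2 2) => w) (refl Nat 2))
  ~> J Nat 2 (fun (v : Nat) => fun (c : Eq Nat 2 v) => Nat) 2 2 (refl Nat 2)
  ~> 2
type:
  Nat


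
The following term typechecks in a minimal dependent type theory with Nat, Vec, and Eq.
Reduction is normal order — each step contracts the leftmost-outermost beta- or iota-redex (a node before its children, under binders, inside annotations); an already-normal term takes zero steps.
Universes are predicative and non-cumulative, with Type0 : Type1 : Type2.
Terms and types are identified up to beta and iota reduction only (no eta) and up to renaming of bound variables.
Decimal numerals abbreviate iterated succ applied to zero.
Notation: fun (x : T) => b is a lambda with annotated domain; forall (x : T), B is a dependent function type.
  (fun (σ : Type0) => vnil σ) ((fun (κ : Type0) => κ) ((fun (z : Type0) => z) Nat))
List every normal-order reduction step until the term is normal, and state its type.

normal-order reduction sequence:
  (fun (σ : Type0) => vnil σ) ((fun (κ : Type0) => κ) ((fun (z : Type0) => z) Nat))
  ~> vnil ((fun (σ : Type0) => σ) ((fun (κ : Type0) => κ) Nat))
  ~> vnil ((fun (σ : Type0) => σ) Nat)
  ~> vnil Nat
the term's type:
  Vec Nat 0


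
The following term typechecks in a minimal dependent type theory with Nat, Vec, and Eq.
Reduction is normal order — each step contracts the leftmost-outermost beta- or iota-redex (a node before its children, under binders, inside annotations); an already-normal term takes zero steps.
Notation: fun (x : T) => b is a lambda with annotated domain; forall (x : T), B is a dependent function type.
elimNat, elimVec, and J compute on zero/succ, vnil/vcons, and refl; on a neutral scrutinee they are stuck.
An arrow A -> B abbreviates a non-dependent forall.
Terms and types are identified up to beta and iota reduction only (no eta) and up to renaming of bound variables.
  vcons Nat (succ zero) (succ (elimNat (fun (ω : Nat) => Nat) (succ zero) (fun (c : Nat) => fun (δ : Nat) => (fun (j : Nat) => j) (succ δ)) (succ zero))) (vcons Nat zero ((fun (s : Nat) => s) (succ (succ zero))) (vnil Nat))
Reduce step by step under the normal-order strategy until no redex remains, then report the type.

normal-order reduction:
  vcons Nat (succ zero) (succ (elimNat (fun (ω : Nat) => Nat) (succ zero) (fun (c : Nat) => fun (δ : Nat) => (fun (j : Nat) => j) (succ δ)) (succ zero))) (vcons Nat zero ((fun (s : Nat) => s) (succ (succ zero))) (vnil Nat))
  ~> vcons Nat (succ zero) (succ ((fun (ω : Nat) => fun (c : Nat) => (fun (δ : Nat) => δ) (succ c)) zero (elimNat (fun (j : Nat) => Nat) (succ zero) (fun (s : Nat) => fun (f : Nat) => (fun (a : Nat) => a) (succ f)) zero))) (vcons Nat zero ((fun (η : Nat) => η) (succ (succ zero))) (vnil Nat))
  ~> vcons Nat (succ zero) (succ ((fun (ω : Nat) => (fun (c : Nat) => c) (succ ω)) (elimNat (fun (δ : Nat) => Nat) (succ zero) (fun (j : Nat) => fun (s : Nat) => (fun (f : Nat) => f) (succ s)) zero))) (vcons Nat zero ((fun (a : Nat) => a) (succ (succ zero))) (vnil Nat))
  ~> vcons Nat (succ zero) (succ ((fun (ω : Nat) => ω) (succ (elimNat (fun (c : Nat) => Nat) (succ zero) (fun (δ : Nat) => fun (j : Nat) => (fun (s : Nat) => s) (succ j)) zero)))) (vcons Nat zero ((fun (f : Nat) => f) (succ (succ zero))) (vnil Nat))
  ~> vcons Nat (succ zero) (succ (succ (elimNat (fun (ω : Nat) => Nat) (succ zero) (fun (c : Nat) => fun (δ : Nat) => (fun (j : Nat) => j) (succ δ)) zero))) (vcons Nat zero ((fun (s : Nat) => s) (succ (succ zero))) (vnil Nat))
  ~> vcons Nat (succ zero) (succ (succ (succ zero))) (vcons Nat zero ((fun (ω : Nat) => ω) (succ (succ zero))) (vnil Nat))
  ~> vcons Nat (succ zero) (succ (succ (succ zero))) (vcons Nat zero (succ (succ zero)) (vnil Nat))
the term's type:
  Vec Nat (succ (succ zero))


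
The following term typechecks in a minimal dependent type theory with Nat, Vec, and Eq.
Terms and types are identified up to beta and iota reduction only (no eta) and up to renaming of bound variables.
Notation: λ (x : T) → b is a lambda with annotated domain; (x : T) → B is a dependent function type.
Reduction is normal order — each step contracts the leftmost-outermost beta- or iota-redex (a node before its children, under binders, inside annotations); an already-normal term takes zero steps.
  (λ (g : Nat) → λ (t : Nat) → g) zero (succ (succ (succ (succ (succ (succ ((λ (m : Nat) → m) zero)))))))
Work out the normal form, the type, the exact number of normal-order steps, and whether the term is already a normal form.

normal form:
  zero
the term's type:
  Nat
steps to reach normal form (normal order): 2
term was already normal: no
first redex: a beta-redex


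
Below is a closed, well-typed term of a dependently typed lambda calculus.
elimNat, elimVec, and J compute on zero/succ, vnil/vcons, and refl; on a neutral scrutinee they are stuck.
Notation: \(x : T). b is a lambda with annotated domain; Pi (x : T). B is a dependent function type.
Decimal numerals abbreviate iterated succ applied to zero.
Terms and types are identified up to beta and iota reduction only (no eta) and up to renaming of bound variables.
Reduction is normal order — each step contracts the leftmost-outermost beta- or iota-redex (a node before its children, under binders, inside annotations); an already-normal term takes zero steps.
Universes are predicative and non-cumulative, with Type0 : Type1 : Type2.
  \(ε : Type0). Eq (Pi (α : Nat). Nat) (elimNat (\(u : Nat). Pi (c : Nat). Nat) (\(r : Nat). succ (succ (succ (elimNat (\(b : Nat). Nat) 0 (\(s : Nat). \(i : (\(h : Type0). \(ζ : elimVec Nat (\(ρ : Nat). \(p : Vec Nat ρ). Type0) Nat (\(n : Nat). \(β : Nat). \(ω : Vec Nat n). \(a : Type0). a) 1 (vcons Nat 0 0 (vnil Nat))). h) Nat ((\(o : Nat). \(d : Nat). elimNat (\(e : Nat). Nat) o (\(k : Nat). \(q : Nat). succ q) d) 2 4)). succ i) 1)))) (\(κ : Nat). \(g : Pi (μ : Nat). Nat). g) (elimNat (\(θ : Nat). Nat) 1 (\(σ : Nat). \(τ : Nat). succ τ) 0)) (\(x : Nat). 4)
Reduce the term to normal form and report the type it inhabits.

resulting normal form:
  \(ε : Type0). Eq (Pi (α : Nat). Nat) (\(u : Nat). 4) (\(c : Nat). 4)
the term's type:
  Pi (ε : Type0). Type0
observation: normalization takes exactly 9 steps under the normal-order strategy.
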